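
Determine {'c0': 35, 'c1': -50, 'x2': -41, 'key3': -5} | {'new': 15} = {'c0': 35, 'c1': -50, 'x2': -41, 'key3': -5, 'new': 15}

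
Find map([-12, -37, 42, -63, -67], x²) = [144, 1369, 1764, 3969, 4489]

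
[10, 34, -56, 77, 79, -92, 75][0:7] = [10, 34, -56, 77, 79, -92, 75]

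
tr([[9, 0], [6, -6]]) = 3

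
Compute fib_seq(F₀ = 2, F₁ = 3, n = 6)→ [2, 3, 5, 8, 13, 21]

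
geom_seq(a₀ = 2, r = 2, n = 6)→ [2, 4, 8, 16, 32, 64]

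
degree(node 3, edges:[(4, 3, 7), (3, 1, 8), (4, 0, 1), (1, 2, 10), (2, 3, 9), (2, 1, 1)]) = 3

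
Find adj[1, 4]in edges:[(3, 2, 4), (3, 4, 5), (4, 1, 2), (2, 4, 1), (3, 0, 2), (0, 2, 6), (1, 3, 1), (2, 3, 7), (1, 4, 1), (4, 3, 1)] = 1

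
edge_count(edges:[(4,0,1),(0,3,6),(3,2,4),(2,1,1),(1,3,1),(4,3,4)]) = 6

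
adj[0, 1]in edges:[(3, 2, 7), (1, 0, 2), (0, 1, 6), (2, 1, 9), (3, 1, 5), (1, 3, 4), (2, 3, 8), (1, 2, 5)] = 6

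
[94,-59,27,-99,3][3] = -99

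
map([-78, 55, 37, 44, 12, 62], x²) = [6084, 3025, 1369, 1936, 144, 3844]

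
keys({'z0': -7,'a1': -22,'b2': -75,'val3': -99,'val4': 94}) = ['z0', 'a1', 'b2', 'val3', 'val4']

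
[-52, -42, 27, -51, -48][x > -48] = keep x where x > -48: -52✗, -42✓, 27✓, -51✗, -48✗
= [-42, 27]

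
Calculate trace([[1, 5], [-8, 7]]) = diagonal: 1 + 7
= 8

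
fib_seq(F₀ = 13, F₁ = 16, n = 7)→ F_2 = F_1 + F_0 = 29
F_3 = F_2 + F_1 = 45
F_4 = F_3 + F_2 = 74
...
= [13, 16, 29, 45, 74, 119, 193]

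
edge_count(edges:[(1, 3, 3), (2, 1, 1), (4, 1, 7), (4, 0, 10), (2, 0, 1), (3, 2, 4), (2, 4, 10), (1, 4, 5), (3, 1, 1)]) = 9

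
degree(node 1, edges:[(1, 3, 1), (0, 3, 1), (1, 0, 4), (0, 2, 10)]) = incident: (1,3), (1,0)
= 2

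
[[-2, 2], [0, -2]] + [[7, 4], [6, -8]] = [[5, 6], [6, -10]]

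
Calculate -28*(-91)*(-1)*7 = -17836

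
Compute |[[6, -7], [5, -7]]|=(6)*(-7) - (-7)*(5)
= -7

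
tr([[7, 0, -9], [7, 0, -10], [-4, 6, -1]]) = diagonal: 7 + 0 + (-1)
= 6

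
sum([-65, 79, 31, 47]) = (-65) + 79 + 31 + 47
= 92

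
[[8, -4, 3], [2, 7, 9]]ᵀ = [[8, 2], [-4, 7], [3, 9]]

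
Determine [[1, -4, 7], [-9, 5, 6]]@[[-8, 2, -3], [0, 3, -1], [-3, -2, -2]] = [[-29, -24, -13], [54, -15, 10]]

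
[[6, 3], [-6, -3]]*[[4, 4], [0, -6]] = C[0][0] = (6)*(4) + (3)*(0) = 24
C[0][1] = (6)*(4) + (3)*(-6) = 6
C[1][0] = (-6)*(4) + (-3)*(0) = -24
C[1][1] = (-6)*(4) + (-3)*(-6) = -6
= [[24, 6], [-24, -6]]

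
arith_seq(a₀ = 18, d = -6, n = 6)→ [18, 12, 6, 0, -6, -12]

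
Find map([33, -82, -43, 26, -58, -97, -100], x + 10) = [43, -72, -33, 36, -48, -87, -90]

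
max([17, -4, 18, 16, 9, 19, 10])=19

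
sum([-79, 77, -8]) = -10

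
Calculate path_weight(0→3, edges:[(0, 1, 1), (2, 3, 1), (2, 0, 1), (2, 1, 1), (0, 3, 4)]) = w(0→3)=4
= 4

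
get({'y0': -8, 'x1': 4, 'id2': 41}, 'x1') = 4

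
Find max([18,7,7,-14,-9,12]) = 18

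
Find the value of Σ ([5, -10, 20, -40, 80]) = 55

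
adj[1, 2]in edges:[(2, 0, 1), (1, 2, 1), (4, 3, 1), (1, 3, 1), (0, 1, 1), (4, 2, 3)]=1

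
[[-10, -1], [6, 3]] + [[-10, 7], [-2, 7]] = [[-20, 6], [4, 10]]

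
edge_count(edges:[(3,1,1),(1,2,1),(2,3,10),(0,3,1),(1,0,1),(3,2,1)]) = 6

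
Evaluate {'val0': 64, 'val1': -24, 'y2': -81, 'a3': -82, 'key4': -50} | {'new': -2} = {'val0': 64, 'val1': -24, 'y2': -81, 'a3': -82, 'key4': -50, 'new': -2}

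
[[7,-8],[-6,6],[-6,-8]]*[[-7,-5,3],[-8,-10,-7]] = [[15, 45, 77], [-6, -30, -60], [106, 110, 38]]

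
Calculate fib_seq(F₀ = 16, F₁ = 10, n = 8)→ F_2 = F_1 + F_0 = 26
F_3 = F_2 + F_1 = 36
F_4 = F_3 + F_2 = 62
...
= [16, 10, 26, 36, 62, 98, 160, 258]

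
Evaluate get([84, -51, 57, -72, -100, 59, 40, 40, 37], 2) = 57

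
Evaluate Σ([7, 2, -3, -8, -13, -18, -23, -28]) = -84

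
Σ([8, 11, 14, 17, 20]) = 70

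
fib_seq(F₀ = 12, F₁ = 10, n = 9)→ F_2 = F_1 + F_0 = 22
F_3 = F_2 + F_1 = 32
F_4 = F_3 + F_2 = 54
...
= [12, 10, 22, 32, 54, 86, 140, 226, 366]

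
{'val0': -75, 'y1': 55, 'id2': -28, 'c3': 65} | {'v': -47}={'val0': -75, 'y1': 55, 'id2': -28, 'c3': 65, 'v': -47}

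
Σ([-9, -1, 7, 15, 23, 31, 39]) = (-9) + (-1) + 7 + 15 + 23 + 31 + 39
= 105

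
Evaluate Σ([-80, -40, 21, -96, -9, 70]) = -134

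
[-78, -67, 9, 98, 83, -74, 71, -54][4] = 83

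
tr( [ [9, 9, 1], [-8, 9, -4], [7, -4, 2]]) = diagonal: 9 + 9 + 2
= 20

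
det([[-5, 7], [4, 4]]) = (-5)*(4) - (7)*(4)
= -48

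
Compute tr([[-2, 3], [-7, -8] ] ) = -10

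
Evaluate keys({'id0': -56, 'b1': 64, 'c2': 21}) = ['id0', 'b1', 'c2']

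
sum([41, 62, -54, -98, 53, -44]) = -40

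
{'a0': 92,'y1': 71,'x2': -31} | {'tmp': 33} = {'a0': 92, 'y1': 71, 'x2': -31, 'tmp': 33}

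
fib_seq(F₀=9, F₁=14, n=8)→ [9, 14, 23, 37, 60, 97, 157, 254]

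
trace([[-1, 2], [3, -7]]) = -8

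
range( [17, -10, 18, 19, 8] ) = 29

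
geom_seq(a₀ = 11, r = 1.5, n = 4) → a_0 = 11*1.5^0 = 11.0
a_1 = 11*1.5^1 = 16.5
a_2 = 11*1.5^2 = 24.75
...
= [11.0, 16.5, 24.75, 37.125]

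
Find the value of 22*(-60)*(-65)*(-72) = -6177600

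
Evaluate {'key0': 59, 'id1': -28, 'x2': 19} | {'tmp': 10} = {'key0': 59, 'id1': -28, 'x2': 19, 'tmp': 10}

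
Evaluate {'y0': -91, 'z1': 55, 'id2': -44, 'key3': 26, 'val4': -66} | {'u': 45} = {'y0': -91, 'z1': 55, 'id2': -44, 'key3': 26, 'val4': -66, 'u': 45}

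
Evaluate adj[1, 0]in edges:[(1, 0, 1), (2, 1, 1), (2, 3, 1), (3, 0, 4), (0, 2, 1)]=1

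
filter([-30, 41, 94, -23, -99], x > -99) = keep x where x > -99: -30✓, 41✓, 94✓, -23✓, -99✗
= [-30, 41, 94, -23]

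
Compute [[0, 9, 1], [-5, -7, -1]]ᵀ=[[0, -5], [9, -7], [1, -1]]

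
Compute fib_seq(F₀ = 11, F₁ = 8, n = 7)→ [11, 8, 19, 27, 46, 73, 119]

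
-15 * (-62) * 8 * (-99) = -736560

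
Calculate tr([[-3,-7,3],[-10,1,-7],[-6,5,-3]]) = -5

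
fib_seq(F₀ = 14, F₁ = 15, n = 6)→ F_2 = F_1 + F_0 = 29
F_3 = F_2 + F_1 = 44
F_4 = F_3 + F_2 = 73
...
= [14, 15, 29, 44, 73, 117]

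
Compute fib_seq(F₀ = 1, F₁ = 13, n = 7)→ F_2 = F_1 + F_0 = 14
F_3 = F_2 + F_1 = 27
F_4 = F_3 + F_2 = 41
...
= [1, 13, 14, 27, 41, 68, 109]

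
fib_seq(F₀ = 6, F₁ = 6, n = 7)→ [6, 6, 12, 18, 30, 48, 78]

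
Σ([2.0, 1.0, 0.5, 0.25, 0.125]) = 3.875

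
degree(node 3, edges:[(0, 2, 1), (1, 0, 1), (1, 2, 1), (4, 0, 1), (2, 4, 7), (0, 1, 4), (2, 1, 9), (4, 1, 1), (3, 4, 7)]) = 1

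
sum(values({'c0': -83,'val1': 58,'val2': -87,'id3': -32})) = (-83) + 58 + (-87) + (-32)
= -144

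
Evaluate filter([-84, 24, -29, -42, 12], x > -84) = keep x where x > -84: -84✗, 24✓, -29✓, -42✓, 12✓
= [24, -29, -42, 12]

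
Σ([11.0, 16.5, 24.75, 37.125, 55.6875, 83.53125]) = 228.59375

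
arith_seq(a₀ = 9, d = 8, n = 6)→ [9, 17, 25, 33, 41, 49]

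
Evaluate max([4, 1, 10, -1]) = 10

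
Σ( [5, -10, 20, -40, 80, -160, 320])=5 + -10 + 20 + -40 + 80 + -160 + 320
= 215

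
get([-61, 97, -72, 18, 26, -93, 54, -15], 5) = -93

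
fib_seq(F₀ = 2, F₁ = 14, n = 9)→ [2, 14, 16, 30, 46, 76, 122, 198, 320]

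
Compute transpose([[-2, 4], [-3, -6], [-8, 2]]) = [[-2, -3, -8], [4, -6, 2]]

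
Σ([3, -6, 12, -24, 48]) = 3 + -6 + 12 + -24 + 48
= 33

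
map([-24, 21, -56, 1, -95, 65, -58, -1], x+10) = [-14, 31, -46, 11, -85, 75, -48, 9]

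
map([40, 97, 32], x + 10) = 40+10=50, 97+10=107, 32+10=42
= [50, 107, 42]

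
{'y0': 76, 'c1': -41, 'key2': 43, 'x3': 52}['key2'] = 43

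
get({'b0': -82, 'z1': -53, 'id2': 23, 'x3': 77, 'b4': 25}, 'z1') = -53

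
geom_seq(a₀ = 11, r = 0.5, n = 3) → a_0 = 11*0.5^0 = 11.0
a_1 = 11*0.5^1 = 5.5
a_2 = 11*0.5^2 = 2.75
= [11.0, 5.5, 2.75]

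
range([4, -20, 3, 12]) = 32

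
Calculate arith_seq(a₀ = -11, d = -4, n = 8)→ [-11, -15, -19, -23, -27, -31, -35, -39]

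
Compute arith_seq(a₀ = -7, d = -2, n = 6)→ a_0 = -7 + 0*-2 = -7
a_1 = -7 + 1*-2 = -9
a_2 = -7 + 2*-2 = -11
...
= [-7, -9, -11, -13, -15, -17]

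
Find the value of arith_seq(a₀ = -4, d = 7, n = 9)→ a_0 = -4 + 0*7 = -4
a_1 = -4 + 1*7 = 3
a_2 = -4 + 2*7 = 10
...
= [-4, 3, 10, 17, 24, 31, 38, 45, 52]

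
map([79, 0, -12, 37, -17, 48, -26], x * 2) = 79*2=158, 0*2=0, -12*2=-24, 37*2=74, -17*2=-34, 48*2=96, -26*2=-52
= [158, 0, -24, 74, -34, 96, -52]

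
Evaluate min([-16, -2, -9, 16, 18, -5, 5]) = -16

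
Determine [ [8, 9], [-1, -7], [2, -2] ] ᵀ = [[8, -1, 2], [9, -7, -2]]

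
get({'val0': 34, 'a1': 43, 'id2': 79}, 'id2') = 79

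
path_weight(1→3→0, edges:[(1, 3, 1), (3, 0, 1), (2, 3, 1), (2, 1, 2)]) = 2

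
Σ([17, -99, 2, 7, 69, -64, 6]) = 17 + (-99) + 2 + 7 + 69 + (-64) + 6
= -62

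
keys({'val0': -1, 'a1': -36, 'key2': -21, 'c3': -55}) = ['val0', 'a1', 'key2', 'c3']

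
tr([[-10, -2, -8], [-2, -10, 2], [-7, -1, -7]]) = diagonal: (-10) + (-10) + (-7)
= -27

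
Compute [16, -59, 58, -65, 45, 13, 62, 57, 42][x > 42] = [58, 45, 62, 57]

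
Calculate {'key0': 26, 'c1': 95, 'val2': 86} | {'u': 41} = {'key0': 26, 'c1': 95, 'val2': 86, 'u': 41}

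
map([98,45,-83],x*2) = [196, 90, -166]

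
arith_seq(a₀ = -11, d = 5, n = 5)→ [-11, -6, -1, 4, 9]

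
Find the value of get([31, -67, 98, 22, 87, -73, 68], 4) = 87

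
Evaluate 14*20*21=5880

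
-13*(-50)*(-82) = -53300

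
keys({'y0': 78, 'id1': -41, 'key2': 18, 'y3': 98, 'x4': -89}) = ['y0', 'id1', 'key2', 'y3', 'x4']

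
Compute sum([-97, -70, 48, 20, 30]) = -69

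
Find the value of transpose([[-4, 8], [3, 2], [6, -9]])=[[-4, 3, 6], [8, 2, -9]]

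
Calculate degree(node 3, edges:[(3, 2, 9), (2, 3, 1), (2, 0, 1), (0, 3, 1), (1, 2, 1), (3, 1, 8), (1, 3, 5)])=incident: (3,2), (2,3), (0,3), (3,1), (1,3)
= 5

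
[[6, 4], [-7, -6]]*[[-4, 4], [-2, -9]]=C[0][0] = (6)*(-4) + (4)*(-2) = -32
C[0][1] = (6)*(4) + (4)*(-9) = -12
C[1][0] = (-7)*(-4) + (-6)*(-2) = 40
C[1][1] = (-7)*(4) + (-6)*(-9) = 26
= [[-32, -12], [40, 26]]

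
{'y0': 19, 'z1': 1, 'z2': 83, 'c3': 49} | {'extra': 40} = {'y0': 19, 'z1': 1, 'z2': 83, 'c3': 49, 'extra': 40}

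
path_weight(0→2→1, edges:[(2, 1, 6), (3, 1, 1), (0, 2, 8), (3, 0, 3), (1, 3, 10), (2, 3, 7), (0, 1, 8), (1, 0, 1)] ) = w(0→2)=8 + w(2→1)=6
= 14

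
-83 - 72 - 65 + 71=-149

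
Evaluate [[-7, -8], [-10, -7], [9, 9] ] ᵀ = [[-7, -10, 9], [-8, -7, 9]]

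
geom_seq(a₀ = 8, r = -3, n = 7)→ [8, -24, 72, -216, 648, -1944, 5832]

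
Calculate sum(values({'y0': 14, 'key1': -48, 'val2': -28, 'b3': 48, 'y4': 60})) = 14 + (-48) + (-28) + 48 + 60
= 46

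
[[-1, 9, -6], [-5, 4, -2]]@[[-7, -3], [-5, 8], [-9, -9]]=[[16, 129], [33, 65]]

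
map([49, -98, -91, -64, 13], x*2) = [98, -196, -182, -128, 26]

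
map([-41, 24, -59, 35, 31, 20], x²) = (-41)²=1681, (24)²=576, (-59)²=3481, (35)²=1225, (31)²=961, (20)²=400
= [1681, 576, 3481, 1225, 961, 400]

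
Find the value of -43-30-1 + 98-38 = -14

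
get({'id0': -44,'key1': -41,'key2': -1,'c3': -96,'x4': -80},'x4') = -80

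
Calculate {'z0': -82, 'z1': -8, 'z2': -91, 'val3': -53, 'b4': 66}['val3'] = -53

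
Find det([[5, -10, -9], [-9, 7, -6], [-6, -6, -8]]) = -964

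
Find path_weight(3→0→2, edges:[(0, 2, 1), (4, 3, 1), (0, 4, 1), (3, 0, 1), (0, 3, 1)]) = w(3→0)=1 + w(0→2)=1
= 2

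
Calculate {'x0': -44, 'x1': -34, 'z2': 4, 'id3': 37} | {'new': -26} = {'x0': -44, 'x1': -34, 'z2': 4, 'id3': 37, 'new': -26}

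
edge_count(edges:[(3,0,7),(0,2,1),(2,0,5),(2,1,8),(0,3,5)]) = 5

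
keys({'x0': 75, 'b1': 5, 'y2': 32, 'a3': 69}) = ['x0', 'b1', 'y2', 'a3']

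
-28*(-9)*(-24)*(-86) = 520128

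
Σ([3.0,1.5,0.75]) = 3.0 + 1.5 + 0.75
= 5.25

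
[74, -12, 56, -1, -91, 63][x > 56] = [74, 63]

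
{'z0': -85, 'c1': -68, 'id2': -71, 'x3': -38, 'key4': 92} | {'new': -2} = {'z0': -85, 'c1': -68, 'id2': -71, 'x3': -38, 'key4': 92, 'new': -2}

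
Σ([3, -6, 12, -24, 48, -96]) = -63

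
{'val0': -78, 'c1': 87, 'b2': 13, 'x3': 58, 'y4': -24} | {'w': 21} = {'val0': -78, 'c1': 87, 'b2': 13, 'x3': 58, 'y4': -24, 'w': 21}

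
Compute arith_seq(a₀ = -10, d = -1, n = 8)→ [-10, -11, -12, -13, -14, -15, -16, -17]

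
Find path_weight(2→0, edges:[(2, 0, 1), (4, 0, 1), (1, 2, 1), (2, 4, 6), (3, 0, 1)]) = w(2→0)=1
= 1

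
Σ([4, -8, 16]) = 12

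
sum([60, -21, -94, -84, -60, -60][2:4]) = slice → [-94, -84]
(-94) + (-84)
= -178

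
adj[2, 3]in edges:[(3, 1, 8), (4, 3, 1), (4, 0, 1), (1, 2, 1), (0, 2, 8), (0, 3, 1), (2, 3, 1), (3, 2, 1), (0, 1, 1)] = 1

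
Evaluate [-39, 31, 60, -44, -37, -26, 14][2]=60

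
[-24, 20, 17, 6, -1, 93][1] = 20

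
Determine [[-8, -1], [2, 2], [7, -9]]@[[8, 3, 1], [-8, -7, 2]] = C[0][0] = (-8)*(8) + (-1)*(-8) = -56
C[0][1] = (-8)*(3) + (-1)*(-7) = -17
C[0][2] = (-8)*(1) + (-1)*(2) = -10
C[1][0] = (2)*(8) + (2)*(-8) = 0
C[1][1] = (2)*(3) + (2)*(-7) = -8
C[1][2] = (2)*(1) + (2)*(2) = 6
... (3 more cells)
= [[-56, -17, -10], [0, -8, 6], [128, 84, -11]]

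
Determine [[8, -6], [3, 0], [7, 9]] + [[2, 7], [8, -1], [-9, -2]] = [[10, 1], [11, -1], [-2, 7]]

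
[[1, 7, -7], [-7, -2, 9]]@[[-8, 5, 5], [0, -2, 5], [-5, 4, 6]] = [[27, -37, -2], [11, 5, 9]]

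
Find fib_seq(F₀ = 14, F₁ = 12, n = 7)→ F_2 = F_1 + F_0 = 26
F_3 = F_2 + F_1 = 38
F_4 = F_3 + F_2 = 64
...
= [14, 12, 26, 38, 64, 102, 166]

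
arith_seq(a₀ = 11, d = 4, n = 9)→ [11, 15, 19, 23, 27, 31, 35, 39, 43]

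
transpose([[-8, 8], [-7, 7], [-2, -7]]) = [[-8, -7, -2], [8, 7, -7]]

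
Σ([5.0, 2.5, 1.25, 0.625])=5.0 + 2.5 + 1.25 + 0.625
= 9.375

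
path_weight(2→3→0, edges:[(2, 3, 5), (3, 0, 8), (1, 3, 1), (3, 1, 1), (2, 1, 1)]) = w(2→3)=5 + w(3→0)=8
= 13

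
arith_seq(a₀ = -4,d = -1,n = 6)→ [-4, -5, -6, -7, -8, -9]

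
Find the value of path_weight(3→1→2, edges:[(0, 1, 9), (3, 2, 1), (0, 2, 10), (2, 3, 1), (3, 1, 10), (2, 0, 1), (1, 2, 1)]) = 11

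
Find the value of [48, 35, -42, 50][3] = 50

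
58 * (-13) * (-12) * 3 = 27144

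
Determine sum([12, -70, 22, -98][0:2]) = -58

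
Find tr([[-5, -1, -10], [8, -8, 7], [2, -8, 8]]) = diagonal: (-5) + (-8) + 8
= -5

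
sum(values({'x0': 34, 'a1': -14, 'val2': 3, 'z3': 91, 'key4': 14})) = 34 + (-14) + 3 + 91 + 14
= 128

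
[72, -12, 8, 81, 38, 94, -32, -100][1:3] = [-12, 8]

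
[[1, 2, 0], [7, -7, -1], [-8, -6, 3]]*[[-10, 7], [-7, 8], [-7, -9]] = [[-24, 23], [-14, 2], [101, -131]]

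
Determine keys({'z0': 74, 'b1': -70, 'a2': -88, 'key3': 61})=['z0', 'b1', 'a2', 'key3']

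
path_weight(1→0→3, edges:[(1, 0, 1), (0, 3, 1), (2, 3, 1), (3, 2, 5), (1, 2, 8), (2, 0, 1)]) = 2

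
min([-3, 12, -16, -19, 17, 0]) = -19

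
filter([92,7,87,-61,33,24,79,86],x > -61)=[92, 7, 87, 33, 24, 79, 86]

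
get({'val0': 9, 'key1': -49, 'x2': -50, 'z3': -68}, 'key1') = -49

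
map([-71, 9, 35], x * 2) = [-142, 18, 70]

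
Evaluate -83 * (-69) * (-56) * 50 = -16035600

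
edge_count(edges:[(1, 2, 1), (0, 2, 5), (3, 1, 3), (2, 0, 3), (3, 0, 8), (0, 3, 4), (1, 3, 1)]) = 7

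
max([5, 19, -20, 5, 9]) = 19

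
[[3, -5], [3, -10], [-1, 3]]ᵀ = [[3, 3, -1], [-5, -10, 3]]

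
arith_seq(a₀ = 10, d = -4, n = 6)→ a_0 = 10 + 0*-4 = 10
a_1 = 10 + 1*-4 = 6
a_2 = 10 + 2*-4 = 2
...
= [10, 6, 2, -2, -6, -10]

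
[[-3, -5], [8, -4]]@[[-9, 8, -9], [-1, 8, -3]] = [[32, -64, 42], [-68, 32, -60]]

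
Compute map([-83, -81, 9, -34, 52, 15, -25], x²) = [6889, 6561, 81, 1156, 2704, 225, 625]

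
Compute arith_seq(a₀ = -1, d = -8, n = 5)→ [-1, -9, -17, -25, -33]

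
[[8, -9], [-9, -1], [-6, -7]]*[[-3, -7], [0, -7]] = C[0][0] = (8)*(-3) + (-9)*(0) = -24
C[0][1] = (8)*(-7) + (-9)*(-7) = 7
C[1][0] = (-9)*(-3) + (-1)*(0) = 27
C[1][1] = (-9)*(-7) + (-1)*(-7) = 70
C[2][0] = (-6)*(-3) + (-7)*(0) = 18
C[2][1] = (-6)*(-7) + (-7)*(-7) = 91
= [[-24, 7], [27, 70], [18, 91]]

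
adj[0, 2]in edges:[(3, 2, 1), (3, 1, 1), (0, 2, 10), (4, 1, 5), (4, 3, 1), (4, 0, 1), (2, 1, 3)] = 10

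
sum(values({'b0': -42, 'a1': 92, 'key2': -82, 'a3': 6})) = (-42) + 92 + (-82) + 6
= -26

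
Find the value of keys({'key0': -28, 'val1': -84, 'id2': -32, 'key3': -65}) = ['key0', 'val1', 'id2', 'key3']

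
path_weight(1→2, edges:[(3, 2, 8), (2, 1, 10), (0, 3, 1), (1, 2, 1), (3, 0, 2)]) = w(1→2)=1
= 1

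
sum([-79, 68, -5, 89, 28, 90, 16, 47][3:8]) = slice → [89, 28, 90, 16, 47]
89 + 28 + 90 + 16 + 47
= 270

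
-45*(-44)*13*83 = 2136420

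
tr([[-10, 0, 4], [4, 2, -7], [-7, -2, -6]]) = diagonal: (-10) + 2 + (-6)
= -14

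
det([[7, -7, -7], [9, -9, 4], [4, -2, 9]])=-182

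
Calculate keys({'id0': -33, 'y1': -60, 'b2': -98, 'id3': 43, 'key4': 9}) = ['id0', 'y1', 'b2', 'id3', 'key4']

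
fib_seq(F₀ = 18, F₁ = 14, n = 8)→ [18, 14, 32, 46, 78, 124, 202, 326]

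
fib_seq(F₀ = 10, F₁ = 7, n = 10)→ F_2 = F_1 + F_0 = 17
F_3 = F_2 + F_1 = 24
F_4 = F_3 + F_2 = 41
...
= [10, 7, 17, 24, 41, 65, 106, 171, 277, 448]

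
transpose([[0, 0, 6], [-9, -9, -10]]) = [[0, -9], [0, -9], [6, -10]]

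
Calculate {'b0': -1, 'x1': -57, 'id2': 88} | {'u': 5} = {'b0': -1, 'x1': -57, 'id2': 88, 'u': 5}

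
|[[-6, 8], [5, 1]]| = (-6)*(1) - (8)*(5)
= -46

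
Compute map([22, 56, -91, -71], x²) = (22)²=484, (56)²=3136, (-91)²=8281, (-71)²=5041
= [484, 3136, 8281, 5041]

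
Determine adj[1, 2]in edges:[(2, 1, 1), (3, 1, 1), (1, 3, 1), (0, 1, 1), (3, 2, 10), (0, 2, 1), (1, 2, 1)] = 1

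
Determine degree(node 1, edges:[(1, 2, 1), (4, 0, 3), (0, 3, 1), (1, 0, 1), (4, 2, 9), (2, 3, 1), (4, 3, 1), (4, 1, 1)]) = 3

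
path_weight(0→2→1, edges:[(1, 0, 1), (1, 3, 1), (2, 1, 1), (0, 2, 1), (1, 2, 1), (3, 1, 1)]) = 2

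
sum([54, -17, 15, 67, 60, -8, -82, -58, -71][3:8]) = slice → [67, 60, -8, -82, -58]
67 + 60 + (-8) + (-82) + (-58)
= -21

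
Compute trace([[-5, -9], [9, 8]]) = diagonal: (-5) + 8
= 3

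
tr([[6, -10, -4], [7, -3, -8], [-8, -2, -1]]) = 2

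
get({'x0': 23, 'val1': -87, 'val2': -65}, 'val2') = -65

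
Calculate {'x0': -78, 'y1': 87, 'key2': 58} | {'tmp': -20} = {'x0': -78, 'y1': 87, 'key2': 58, 'tmp': -20}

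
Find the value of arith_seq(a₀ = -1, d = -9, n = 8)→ a_0 = -1 + 0*-9 = -1
a_1 = -1 + 1*-9 = -10
a_2 = -1 + 2*-9 = -19
...
= [-1, -10, -19, -28, -37, -46, -55, -64]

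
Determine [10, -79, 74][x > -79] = [10, 74]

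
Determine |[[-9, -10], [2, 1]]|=(-9)*(1) - (-10)*(2)
= 11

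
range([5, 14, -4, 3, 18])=22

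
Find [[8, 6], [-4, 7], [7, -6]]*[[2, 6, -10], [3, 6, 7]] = C[0][0] = (8)*(2) + (6)*(3) = 34
C[0][1] = (8)*(6) + (6)*(6) = 84
C[0][2] = (8)*(-10) + (6)*(7) = -38
C[1][0] = (-4)*(2) + (7)*(3) = 13
C[1][1] = (-4)*(6) + (7)*(6) = 18
C[1][2] = (-4)*(-10) + (7)*(7) = 89
... (3 more cells)
= [[34, 84, -38], [13, 18, 89], [-4, 6, -112]]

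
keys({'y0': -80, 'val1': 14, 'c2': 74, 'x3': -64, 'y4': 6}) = ['y0', 'val1', 'c2', 'x3', 'y4']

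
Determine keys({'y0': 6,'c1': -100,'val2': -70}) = ['y0', 'c1', 'val2']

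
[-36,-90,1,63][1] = -90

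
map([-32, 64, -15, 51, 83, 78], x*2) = -32*2=-64, 64*2=128, -15*2=-30, 51*2=102, 83*2=166, 78*2=156
= [-64, 128, -30, 102, 166, 156]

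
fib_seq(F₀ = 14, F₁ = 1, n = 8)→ [14, 1, 15, 16, 31, 47, 78, 125]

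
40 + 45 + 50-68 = 67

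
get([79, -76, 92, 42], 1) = -76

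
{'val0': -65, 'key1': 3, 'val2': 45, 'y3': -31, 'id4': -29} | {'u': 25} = {'val0': -65, 'key1': 3, 'val2': 45, 'y3': -31, 'id4': -29, 'u': 25}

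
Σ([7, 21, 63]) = 91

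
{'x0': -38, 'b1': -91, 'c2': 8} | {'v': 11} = {'x0': -38, 'b1': -91, 'c2': 8, 'v': 11}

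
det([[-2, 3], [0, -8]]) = (-2)*(-8) - (3)*(0)
= 16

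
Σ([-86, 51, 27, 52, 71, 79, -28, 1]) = (-86) + 51 + 27 + 52 + 71 + 79 + (-28) + 1
= 167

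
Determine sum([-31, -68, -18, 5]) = -112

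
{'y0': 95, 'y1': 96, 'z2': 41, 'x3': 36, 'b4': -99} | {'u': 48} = {'y0': 95, 'y1': 96, 'z2': 41, 'x3': 36, 'b4': -99, 'u': 48}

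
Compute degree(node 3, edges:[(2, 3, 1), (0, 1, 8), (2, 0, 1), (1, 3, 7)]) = 2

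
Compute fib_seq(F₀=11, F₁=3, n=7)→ F_2 = F_1 + F_0 = 14
F_3 = F_2 + F_1 = 17
F_4 = F_3 + F_2 = 31
...
= [11, 3, 14, 17, 31, 48, 79]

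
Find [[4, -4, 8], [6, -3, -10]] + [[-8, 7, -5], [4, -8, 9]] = [[-4, 3, 3], [10, -11, -1]]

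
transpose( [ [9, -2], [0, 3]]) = [[9, 0], [-2, 3]]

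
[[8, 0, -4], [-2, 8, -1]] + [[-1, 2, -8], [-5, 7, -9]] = [[7, 2, -12], [-7, 15, -10]]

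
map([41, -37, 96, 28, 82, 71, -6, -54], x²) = [1681, 1369, 9216, 784, 6724, 5041, 36, 2916]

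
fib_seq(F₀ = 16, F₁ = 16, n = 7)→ [16, 16, 32, 48, 80, 128, 208]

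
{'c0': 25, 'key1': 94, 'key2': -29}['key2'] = -29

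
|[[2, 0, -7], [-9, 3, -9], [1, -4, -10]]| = -363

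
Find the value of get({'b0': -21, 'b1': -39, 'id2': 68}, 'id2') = 68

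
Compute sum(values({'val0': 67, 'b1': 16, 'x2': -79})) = 67 + 16 + (-79)
= 4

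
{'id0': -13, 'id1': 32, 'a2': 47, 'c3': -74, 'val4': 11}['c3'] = -74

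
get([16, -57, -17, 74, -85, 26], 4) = -85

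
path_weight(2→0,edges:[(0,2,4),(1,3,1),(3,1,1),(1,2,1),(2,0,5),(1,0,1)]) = w(2→0)=5
= 5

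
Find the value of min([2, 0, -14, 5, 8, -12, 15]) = -14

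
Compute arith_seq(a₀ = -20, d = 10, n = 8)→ [-20, -10, 0, 10, 20, 30, 40, 50]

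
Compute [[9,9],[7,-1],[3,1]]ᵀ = [[9, 7, 3], [9, -1, 1]]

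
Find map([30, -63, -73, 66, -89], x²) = [900, 3969, 5329, 4356, 7921]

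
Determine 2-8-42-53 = -101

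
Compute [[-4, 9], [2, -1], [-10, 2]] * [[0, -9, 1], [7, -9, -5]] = [[63, -45, -49], [-7, -9, 7], [14, 72, -20]]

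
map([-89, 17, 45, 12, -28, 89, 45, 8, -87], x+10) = [-79, 27, 55, 22, -18, 99, 55, 18, -77]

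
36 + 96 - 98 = 34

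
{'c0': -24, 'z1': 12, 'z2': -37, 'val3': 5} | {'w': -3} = {'c0': -24, 'z1': 12, 'z2': -37, 'val3': 5, 'w': -3}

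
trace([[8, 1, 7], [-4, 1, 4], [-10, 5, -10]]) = -1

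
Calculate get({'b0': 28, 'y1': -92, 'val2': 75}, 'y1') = -92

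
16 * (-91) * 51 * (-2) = 148512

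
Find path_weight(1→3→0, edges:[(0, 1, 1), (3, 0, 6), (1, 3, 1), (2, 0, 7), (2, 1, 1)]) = w(1→3)=1 + w(3→0)=6
= 7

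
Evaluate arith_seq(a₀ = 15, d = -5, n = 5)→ [15, 10, 5, 0, -5]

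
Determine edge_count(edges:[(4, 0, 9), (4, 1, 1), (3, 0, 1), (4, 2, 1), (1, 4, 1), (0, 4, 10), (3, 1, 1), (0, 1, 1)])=8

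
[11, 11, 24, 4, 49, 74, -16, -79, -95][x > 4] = keep x where x > 4: 11✓, 11✓, 24✓, 4✗, 49✓, 74✓, -16✗, -79✗, -95✗
= [11, 11, 24, 49, 74]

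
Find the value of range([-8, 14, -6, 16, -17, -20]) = 36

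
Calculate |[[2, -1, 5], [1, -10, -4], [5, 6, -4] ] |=424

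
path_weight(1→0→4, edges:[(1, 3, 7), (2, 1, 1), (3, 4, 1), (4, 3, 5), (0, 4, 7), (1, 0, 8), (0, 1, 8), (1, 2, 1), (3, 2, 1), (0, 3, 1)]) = 15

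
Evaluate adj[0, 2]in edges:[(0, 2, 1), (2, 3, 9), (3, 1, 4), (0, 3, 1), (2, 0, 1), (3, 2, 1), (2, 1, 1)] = 1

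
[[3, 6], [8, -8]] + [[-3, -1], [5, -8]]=[[0, 5], [13, -16]]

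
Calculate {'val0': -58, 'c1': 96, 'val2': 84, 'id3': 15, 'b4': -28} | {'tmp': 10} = {'val0': -58, 'c1': 96, 'val2': 84, 'id3': 15, 'b4': -28, 'tmp': 10}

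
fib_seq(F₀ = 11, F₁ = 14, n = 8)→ [11, 14, 25, 39, 64, 103, 167, 270]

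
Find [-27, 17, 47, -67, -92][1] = 17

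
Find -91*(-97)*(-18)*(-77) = 12234222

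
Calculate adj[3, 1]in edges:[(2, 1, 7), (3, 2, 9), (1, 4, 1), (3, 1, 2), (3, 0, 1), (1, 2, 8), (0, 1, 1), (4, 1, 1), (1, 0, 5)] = 2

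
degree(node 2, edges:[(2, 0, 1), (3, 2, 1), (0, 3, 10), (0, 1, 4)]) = 2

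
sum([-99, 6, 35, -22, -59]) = (-99) + 6 + 35 + (-22) + (-59)
= -139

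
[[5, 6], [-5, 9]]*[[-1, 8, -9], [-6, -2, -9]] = [[-41, 28, -99], [-49, -58, -36]]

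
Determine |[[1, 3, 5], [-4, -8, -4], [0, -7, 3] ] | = (1)*(1)*det([[-8, -4], [-7, 3]]) + (-1)*(3)*det([[-4, -4], [0, 3]]) + (1)*(5)*det([[-4, -8], [0, -7]])
= -52 + 36 + 140
= 124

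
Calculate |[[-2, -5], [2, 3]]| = (-2)*(3) - (-5)*(2)
= 4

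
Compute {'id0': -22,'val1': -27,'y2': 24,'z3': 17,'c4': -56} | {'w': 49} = {'id0': -22, 'val1': -27, 'y2': 24, 'z3': 17, 'c4': -56, 'w': 49}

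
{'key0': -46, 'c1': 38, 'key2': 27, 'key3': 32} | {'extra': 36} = {'key0': -46, 'c1': 38, 'key2': 27, 'key3': 32, 'extra': 36}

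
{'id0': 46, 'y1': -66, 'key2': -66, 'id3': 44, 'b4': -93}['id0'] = 46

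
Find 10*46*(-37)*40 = -680800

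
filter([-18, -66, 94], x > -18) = keep x where x > -18: -18✗, -66✗, 94✓
= [94]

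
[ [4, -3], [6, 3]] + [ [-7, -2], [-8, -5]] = [[-3, -5], [-2, -2]]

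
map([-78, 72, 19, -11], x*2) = [-156, 144, 38, -22]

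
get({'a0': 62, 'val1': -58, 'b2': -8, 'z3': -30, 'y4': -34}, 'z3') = -30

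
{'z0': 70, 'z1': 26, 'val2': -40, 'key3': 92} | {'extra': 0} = {'z0': 70, 'z1': 26, 'val2': -40, 'key3': 92, 'extra': 0}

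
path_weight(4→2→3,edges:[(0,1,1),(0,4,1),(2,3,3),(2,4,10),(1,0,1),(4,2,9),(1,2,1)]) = w(4→2)=9 + w(2→3)=3
= 12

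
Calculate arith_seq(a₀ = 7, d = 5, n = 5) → [7, 12, 17, 22, 27]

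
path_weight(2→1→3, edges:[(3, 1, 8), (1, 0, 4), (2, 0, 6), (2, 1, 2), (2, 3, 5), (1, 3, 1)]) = w(2→1)=2 + w(1→3)=1
= 3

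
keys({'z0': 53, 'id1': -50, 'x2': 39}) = ['z0', 'id1', 'x2']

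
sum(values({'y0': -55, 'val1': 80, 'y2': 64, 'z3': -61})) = (-55) + 80 + 64 + (-61)
= 28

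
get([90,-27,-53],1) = -27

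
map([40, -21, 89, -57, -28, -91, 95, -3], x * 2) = [80, -42, 178, -114, -56, -182, 190, -6]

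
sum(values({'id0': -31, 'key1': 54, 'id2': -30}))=(-31) + 54 + (-30)
= -7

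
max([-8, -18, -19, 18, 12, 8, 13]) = 18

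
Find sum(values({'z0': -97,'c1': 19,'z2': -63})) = -141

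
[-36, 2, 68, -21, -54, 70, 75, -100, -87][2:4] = [68, -21]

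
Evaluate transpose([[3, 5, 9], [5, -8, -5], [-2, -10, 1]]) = [[3, 5, -2], [5, -8, -10], [9, -5, 1]]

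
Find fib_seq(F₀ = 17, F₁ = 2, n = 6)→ [17, 2, 19, 21, 40, 61]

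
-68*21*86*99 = -12157992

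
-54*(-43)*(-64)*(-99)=14712192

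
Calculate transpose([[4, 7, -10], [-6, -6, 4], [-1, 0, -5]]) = [[4, -6, -1], [7, -6, 0], [-10, 4, -5]]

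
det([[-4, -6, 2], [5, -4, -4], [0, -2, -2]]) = (1)*(-4)*det([[-4, -4], [-2, -2]]) + (-1)*(-6)*det([[5, -4], [0, -2]]) + (1)*(2)*det([[5, -4], [0, -2]])
= 0 + -60 + -20
= -80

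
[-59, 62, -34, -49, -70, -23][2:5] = [-34, -49, -70]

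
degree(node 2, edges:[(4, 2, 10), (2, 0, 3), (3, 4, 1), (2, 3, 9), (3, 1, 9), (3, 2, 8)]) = incident: (4,2), (2,0), (2,3), (3,2)
= 4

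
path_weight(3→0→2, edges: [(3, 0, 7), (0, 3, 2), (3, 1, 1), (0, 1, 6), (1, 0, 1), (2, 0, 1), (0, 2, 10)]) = 17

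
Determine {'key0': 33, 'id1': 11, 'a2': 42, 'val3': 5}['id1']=11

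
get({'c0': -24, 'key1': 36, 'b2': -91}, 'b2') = -91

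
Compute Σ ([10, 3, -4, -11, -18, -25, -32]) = 10 + 3 + (-4) + (-11) + (-18) + (-25) + (-32)
= -77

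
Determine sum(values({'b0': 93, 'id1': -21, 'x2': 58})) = 93 + (-21) + 58
= 130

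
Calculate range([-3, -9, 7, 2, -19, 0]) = 26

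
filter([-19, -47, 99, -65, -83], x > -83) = keep x where x > -83: -19✓, -47✓, 99✓, -65✓, -83✗
= [-19, -47, 99, -65]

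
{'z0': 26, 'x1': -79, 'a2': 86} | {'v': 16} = {'z0': 26, 'x1': -79, 'a2': 86, 'v': 16}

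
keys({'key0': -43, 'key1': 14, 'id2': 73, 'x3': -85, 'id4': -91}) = ['key0', 'key1', 'id2', 'x3', 'id4']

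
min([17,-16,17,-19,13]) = -19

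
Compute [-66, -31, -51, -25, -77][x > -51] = [-31, -25]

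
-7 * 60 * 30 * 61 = -768600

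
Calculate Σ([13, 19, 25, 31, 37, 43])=168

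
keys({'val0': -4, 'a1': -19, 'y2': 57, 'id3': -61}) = ['val0', 'a1', 'y2', 'id3']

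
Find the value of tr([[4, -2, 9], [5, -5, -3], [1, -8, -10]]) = diagonal: 4 + (-5) + (-10)
= -11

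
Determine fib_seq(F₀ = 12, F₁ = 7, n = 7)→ [12, 7, 19, 26, 45, 71, 116]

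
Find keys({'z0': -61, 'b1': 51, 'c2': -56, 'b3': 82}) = ['z0', 'b1', 'c2', 'b3']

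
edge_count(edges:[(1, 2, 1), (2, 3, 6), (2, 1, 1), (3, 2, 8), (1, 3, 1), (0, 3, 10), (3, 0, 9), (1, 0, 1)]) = 8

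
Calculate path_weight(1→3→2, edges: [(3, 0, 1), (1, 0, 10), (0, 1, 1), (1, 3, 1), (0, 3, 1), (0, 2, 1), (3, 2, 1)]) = 2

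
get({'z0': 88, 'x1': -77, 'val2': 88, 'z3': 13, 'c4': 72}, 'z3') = 13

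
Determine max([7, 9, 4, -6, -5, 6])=9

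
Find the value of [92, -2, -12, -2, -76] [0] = 92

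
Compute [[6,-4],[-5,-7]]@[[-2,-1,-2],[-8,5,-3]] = [[20, -26, 0], [66, -30, 31]]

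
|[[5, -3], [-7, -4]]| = -41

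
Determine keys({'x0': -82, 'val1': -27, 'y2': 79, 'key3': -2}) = ['x0', 'val1', 'y2', 'key3']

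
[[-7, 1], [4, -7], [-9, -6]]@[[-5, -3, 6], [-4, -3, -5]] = [[31, 18, -47], [8, 9, 59], [69, 45, -24]]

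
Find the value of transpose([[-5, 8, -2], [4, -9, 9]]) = [[-5, 4], [8, -9], [-2, 9]]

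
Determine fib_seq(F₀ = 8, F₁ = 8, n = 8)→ [8, 8, 16, 24, 40, 64, 104, 168]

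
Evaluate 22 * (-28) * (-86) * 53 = 2807728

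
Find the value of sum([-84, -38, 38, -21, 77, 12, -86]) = -102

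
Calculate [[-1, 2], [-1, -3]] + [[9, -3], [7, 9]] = [[8, -1], [6, 6]]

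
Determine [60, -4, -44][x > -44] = keep x where x > -44: 60✓, -4✓, -44✗
= [60, -4]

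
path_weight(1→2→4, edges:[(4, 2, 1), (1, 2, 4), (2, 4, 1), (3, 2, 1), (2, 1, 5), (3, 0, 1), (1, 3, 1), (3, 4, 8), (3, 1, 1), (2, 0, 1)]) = 5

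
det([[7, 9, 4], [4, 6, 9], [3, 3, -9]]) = -24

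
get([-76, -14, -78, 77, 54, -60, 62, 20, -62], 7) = 20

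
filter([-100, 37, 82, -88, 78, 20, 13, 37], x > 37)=[82, 78]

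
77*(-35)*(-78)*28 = 5885880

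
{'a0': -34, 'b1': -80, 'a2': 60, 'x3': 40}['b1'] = -80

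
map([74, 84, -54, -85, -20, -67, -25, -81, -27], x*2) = 74*2=148, 84*2=168, -54*2=-108, -85*2=-170, -20*2=-40, -67*2=-134, -25*2=-50, -81*2=-162, -27*2=-54
= [148, 168, -108, -170, -40, -134, -50, -162, -54]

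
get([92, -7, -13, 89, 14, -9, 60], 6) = 60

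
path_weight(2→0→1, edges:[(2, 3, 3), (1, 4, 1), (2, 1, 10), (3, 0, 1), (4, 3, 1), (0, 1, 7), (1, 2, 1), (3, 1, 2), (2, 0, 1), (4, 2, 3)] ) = 8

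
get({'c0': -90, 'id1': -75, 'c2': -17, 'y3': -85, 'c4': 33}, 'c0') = -90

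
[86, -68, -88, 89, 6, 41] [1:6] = [-68, -88, 89, 6, 41]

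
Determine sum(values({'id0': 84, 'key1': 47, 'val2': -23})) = 84 + 47 + (-23)
= 108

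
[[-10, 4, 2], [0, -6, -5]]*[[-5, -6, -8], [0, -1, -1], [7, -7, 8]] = [[64, 42, 92], [-35, 41, -34]]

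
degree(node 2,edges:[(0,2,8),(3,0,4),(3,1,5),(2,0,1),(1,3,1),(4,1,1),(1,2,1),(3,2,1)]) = 4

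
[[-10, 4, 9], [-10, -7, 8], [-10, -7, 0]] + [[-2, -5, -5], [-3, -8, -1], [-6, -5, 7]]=[[-12, -1, 4], [-13, -15, 7], [-16, -12, 7]]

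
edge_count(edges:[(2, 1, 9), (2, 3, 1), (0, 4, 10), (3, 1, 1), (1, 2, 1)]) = 5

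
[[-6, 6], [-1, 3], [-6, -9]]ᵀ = [[-6, -1, -6], [6, 3, -9]]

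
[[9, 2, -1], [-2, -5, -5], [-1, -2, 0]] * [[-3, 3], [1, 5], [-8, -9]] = [[-17, 46], [41, 14], [1, -13]]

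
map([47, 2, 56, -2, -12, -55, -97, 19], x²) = (47)²=2209, (2)²=4, (56)²=3136, (-2)²=4, (-12)²=144, (-55)²=3025, (-97)²=9409, (19)²=361
= [2209, 4, 3136, 4, 144, 3025, 9409, 361]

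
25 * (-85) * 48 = -102000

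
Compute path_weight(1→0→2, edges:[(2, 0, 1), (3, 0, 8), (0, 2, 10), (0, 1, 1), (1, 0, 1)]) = w(1→0)=1 + w(0→2)=10
= 11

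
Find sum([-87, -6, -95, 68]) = -120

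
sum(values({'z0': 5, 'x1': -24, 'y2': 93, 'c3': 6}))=5 + (-24) + 93 + 6
= 80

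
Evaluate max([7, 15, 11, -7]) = 15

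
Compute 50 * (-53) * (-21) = 55650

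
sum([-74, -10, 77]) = -7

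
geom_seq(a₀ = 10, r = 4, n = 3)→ a_0 = 10*4^0 = 10
a_1 = 10*4^1 = 40
a_2 = 10*4^2 = 160
= [10, 40, 160]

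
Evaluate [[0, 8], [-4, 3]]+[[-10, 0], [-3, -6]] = [[-10, 8], [-7, -3]]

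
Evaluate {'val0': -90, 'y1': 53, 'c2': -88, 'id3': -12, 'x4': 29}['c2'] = -88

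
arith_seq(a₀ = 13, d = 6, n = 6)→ [13, 19, 25, 31, 37, 43]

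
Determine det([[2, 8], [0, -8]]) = -16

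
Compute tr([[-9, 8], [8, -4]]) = diagonal: (-9) + (-4)
= -13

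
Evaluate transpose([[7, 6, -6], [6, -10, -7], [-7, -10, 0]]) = [[7, 6, -7], [6, -10, -10], [-6, -7, 0]]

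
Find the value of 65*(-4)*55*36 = -514800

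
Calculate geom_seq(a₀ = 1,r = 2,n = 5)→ [1, 2, 4, 8, 16]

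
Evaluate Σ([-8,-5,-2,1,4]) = (-8) + (-5) + (-2) + 1 + 4
= -10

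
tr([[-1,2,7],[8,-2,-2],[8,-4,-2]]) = diagonal: (-1) + (-2) + (-2)
= -5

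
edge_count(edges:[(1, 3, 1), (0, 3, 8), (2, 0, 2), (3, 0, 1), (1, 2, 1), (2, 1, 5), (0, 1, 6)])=7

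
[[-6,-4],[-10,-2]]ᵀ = [[-6, -10], [-4, -2]]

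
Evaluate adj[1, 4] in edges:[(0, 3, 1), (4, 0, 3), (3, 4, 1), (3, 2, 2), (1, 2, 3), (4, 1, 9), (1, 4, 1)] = 1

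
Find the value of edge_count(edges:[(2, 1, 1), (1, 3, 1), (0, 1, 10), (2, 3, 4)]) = 4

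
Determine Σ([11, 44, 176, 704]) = 935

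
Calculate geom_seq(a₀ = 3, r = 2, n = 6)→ a_0 = 3*2^0 = 3
a_1 = 3*2^1 = 6
a_2 = 3*2^2 = 12
...
= [3, 6, 12, 24, 48, 96]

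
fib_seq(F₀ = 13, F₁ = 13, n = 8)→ [13, 13, 26, 39, 65, 104, 169, 273]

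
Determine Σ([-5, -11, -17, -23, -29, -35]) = -120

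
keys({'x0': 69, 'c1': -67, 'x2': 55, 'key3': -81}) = ['x0', 'c1', 'x2', 'key3']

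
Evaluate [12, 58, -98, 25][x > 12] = [58, 25]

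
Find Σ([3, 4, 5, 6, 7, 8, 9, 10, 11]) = 3 + 4 + 5 + 6 + 7 + 8 + 9 + 10 + 11
= 63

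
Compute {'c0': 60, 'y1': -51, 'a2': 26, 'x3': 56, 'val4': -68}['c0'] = 60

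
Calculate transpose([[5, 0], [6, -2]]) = [[5, 6], [0, -2]]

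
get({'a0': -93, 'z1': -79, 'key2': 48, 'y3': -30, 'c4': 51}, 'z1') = -79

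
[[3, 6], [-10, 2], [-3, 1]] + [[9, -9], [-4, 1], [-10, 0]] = [[12, -3], [-14, 3], [-13, 1]]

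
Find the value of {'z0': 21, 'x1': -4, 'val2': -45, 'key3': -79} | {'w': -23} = {'z0': 21, 'x1': -4, 'val2': -45, 'key3': -79, 'w': -23}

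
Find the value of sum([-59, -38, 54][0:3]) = slice → [-59, -38, 54]
(-59) + (-38) + 54
= -43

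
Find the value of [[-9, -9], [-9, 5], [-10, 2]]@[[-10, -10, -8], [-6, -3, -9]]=[[144, 117, 153], [60, 75, 27], [88, 94, 62]]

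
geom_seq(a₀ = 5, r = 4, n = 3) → a_0 = 5*4^0 = 5
a_1 = 5*4^1 = 20
a_2 = 5*4^2 = 80
= [5, 20, 80]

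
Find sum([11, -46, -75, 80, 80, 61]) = 11 + (-46) + (-75) + 80 + 80 + 61
= 111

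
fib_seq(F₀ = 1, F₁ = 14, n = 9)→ [1, 14, 15, 29, 44, 73, 117, 190, 307]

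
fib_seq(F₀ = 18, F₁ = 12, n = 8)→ F_2 = F_1 + F_0 = 30
F_3 = F_2 + F_1 = 42
F_4 = F_3 + F_2 = 72
...
= [18, 12, 30, 42, 72, 114, 186, 300]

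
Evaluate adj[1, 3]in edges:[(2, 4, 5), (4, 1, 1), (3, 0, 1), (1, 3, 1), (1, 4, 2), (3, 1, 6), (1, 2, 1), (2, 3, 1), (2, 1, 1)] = 1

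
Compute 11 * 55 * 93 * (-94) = -5288910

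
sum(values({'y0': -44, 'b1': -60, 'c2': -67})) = -171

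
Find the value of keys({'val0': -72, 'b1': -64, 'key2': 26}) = ['val0', 'b1', 'key2']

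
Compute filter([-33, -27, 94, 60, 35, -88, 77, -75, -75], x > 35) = keep x where x > 35: -33✗, -27✗, 94✓, 60✓, 35✗, -88✗, 77✓, -75✗, -75✗
= [94, 60, 77]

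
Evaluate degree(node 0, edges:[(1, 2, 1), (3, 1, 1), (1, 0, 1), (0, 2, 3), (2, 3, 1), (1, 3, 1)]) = incident: (1,0), (0,2)
= 2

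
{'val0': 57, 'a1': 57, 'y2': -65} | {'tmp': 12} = {'val0': 57, 'a1': 57, 'y2': -65, 'tmp': 12}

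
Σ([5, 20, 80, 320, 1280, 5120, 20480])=27305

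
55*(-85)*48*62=-13912800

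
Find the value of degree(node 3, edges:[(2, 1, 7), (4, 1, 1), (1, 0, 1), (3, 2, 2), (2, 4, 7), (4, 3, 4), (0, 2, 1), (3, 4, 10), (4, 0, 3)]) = incident: (3,2), (4,3), (3,4)
= 3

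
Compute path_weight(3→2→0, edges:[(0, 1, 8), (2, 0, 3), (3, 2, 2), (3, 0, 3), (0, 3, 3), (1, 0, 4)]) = 5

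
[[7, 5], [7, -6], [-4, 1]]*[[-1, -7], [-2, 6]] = C[0][0] = (7)*(-1) + (5)*(-2) = -17
C[0][1] = (7)*(-7) + (5)*(6) = -19
C[1][0] = (7)*(-1) + (-6)*(-2) = 5
C[1][1] = (7)*(-7) + (-6)*(6) = -85
C[2][0] = (-4)*(-1) + (1)*(-2) = 2
C[2][1] = (-4)*(-7) + (1)*(6) = 34
= [[-17, -19], [5, -85], [2, 34]]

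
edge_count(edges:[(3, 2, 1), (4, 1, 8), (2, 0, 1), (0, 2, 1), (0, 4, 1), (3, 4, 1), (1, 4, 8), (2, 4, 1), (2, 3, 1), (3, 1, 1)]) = 10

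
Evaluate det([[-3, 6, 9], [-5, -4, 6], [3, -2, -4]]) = (1)*(-3)*det([[-4, 6], [-2, -4]]) + (-1)*(6)*det([[-5, 6], [3, -4]]) + (1)*(9)*det([[-5, -4], [3, -2]])
= -84 + -12 + 198
= 102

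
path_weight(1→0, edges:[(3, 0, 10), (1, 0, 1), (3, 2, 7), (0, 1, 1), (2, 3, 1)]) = w(1→0)=1
= 1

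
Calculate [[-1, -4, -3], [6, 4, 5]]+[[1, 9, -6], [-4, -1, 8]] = [[0, 5, -9], [2, 3, 13]]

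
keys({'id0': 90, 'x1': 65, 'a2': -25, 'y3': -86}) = ['id0', 'x1', 'a2', 'y3']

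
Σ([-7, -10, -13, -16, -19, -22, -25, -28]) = (-7) + (-10) + (-13) + (-16) + (-19) + (-22) + (-25) + (-28)
= -140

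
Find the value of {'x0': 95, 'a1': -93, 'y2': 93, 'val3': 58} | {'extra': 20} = {'x0': 95, 'a1': -93, 'y2': 93, 'val3': 58, 'extra': 20}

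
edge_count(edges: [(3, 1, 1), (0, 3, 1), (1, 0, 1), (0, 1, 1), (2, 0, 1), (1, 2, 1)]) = 6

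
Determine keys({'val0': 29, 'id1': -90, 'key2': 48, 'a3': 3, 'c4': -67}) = ['val0', 'id1', 'key2', 'a3', 'c4']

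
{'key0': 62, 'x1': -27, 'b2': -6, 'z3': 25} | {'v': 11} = {'key0': 62, 'x1': -27, 'b2': -6, 'z3': 25, 'v': 11}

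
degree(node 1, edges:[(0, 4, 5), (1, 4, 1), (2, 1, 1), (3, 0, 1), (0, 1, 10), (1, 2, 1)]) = incident: (1,4), (2,1), (0,1), (1,2)
= 4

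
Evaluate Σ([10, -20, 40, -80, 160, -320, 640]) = 430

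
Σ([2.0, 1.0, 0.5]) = 3.5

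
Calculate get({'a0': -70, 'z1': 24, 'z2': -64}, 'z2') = -64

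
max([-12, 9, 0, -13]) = 9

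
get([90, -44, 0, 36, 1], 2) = 0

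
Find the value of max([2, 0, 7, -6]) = 7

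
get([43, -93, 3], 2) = 3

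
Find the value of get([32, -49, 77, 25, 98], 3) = 25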